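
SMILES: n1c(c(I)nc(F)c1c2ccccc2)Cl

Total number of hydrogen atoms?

Hydrogens are implicit in SMILES; fill each atom to its normal valence:
  5 × C (aromatic): 1 H each → 5
  5 × C (aromatic): no H
  2 × N (aromatic): no H
  1 × Cl: no H
  1 × F: no H
  1 × I: no H
  Total hydrogens = 5.

5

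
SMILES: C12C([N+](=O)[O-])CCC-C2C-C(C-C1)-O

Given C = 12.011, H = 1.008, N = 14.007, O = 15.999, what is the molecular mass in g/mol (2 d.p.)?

Molecular formula: C10H17NO3.
M = 10×12.011 + 17×1.008 + 1×14.007 + 3×15.999 = 199.25 g/mol.

199.25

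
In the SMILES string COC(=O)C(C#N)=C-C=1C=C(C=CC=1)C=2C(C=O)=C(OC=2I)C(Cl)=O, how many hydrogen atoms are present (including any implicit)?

Hydrogens are implicit in SMILES; fill each atom to its normal valence:
  6 × C (aromatic): no H
  4 × C (aromatic): 1 H each → 4
  4 × C: no H
  4 × O: no H
  2 × C: 1 H each → 2
  1 × C: 3 H
  1 × Cl: no H
  1 × I: no H
  1 × N: no H
  1 × O (aromatic): no H
  Total hydrogens = 9.

9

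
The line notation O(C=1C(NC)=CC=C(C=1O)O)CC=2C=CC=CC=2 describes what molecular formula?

Heavy atoms from the SMILES: 14 C, 1 N, 3 O.
Implicit hydrogens by atom environment:
  7 × C (aromatic): 1 H each → 7
  5 × C (aromatic): no H
  2 × O: 1 H each → 2
  1 × C: 3 H
  1 × C: 2 H
  1 × N: 1 H
  1 × O: no H
  Total hydrogens = 15.
Molecular formula: C14H15NO3

C14H15NO3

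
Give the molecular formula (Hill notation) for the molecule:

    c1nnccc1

C4H4N2

Heavy atoms from the SMILES: 4 C, 2 N.
Implicit hydrogens by atom environment:
  4 × C (aromatic): 1 H each → 4
  2 × N (aromatic): no H
  Total hydrogens = 4.
Molecular formula: C4H4N2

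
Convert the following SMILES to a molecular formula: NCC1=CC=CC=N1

Heavy atoms from the SMILES: 6 C, 2 N.
Implicit hydrogens by atom environment:
  4 × C (aromatic): 1 H each → 4
  1 × C: 2 H
  1 × C (aromatic): no H
  1 × N: 2 H
  1 × N (aromatic): no H
  Total hydrogens = 8.
Molecular formula: C6H8N2

C6H8N2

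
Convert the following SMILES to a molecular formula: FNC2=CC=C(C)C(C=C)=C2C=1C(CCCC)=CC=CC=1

C19H22FN

Heavy atoms from the SMILES: 19 C, 1 F, 1 N.
Implicit hydrogens by atom environment:
  6 × C (aromatic): 1 H each → 6
  6 × C (aromatic): no H
  4 × C: 2 H each → 8
  2 × C: 3 H each → 6
  1 × C: 1 H
  1 × F: no H
  1 × N: 1 H
  Total hydrogens = 22.
Molecular formula: C19H22FN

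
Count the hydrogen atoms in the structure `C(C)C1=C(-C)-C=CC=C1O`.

Hydrogens are implicit in SMILES; fill each atom to its normal valence:
  3 × C (aromatic): 1 H each → 3
  3 × C (aromatic): no H
  2 × C: 3 H each → 6
  1 × C: 2 H
  1 × O: 1 H
  Total hydrogens = 12.

12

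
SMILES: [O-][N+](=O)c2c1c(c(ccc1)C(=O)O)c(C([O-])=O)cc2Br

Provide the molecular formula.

Heavy atoms from the SMILES: 1 Br, 12 C, 1 N, 6 O.
Implicit hydrogens by atom environment:
  6 × C (aromatic): no H
  4 × C (aromatic): 1 H each → 4
  3 × O: no H
  2 × C: no H
  2 × O (charge -1): no H
  1 × Br: no H
  1 × N (charge +1): no H
  1 × O: 1 H
  Total hydrogens = 5.
Net charge -1.
Molecular formula: C12H5BrNO6-

C12H5BrNO6-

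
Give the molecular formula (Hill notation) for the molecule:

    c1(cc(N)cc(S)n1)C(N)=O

Heavy atoms from the SMILES: 6 C, 3 N, 1 O, 1 S.
Implicit hydrogens by atom environment:
  3 × C (aromatic): no H
  2 × C (aromatic): 1 H each → 2
  2 × N: 2 H each → 4
  1 × C: no H
  1 × N (aromatic): no H
  1 × O: no H
  1 × S: 1 H
  Total hydrogens = 7.
Molecular formula: C6H7N3OS

C6H7N3OS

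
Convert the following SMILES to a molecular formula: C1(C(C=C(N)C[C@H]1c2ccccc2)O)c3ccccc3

C18H19NO

Heavy atoms from the SMILES: 18 C, 1 N, 1 O.
Implicit hydrogens by atom environment:
  10 × C (aromatic): 1 H each → 10
  4 × C: 1 H each → 4
  2 × C (aromatic): no H
  1 × C: 2 H
  1 × C: no H
  1 × N: 2 H
  1 × O: 1 H
  Total hydrogens = 19.
Molecular formula: C18H19NO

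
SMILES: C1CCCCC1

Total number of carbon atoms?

The symbol for carbon appears 6 times in the SMILES.

6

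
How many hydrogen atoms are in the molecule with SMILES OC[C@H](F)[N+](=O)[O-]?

4

Hydrogens are implicit in SMILES; fill each atom to its normal valence:
  1 × C: 2 H
  1 × C: 1 H
  1 × F: no H
  1 × N (charge +1): no H
  1 × O: 1 H
  1 × O: no H
  1 × O (charge -1): no H
  Total hydrogens = 4.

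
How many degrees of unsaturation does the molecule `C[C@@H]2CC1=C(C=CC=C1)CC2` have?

Molecular formula from the SMILES: C11H14.
DoU = (2C + 2 + N − H − X)/2 = (2·11 + 2 + 0 − 14 − 0)/2 = 10/2 = 5.
(Structurally: 2 ring(s) + 3 π bond(s) = 5.)

5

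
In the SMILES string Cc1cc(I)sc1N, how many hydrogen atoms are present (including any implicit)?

6

Hydrogens are implicit in SMILES; fill each atom to its normal valence:
  3 × C (aromatic): no H
  1 × C: 3 H
  1 × C (aromatic): 1 H
  1 × I: no H
  1 × N: 2 H
  1 × S (aromatic): no H
  Total hydrogens = 6.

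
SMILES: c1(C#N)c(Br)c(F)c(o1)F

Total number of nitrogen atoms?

The symbol for nitrogen appears 1 time in the SMILES.

1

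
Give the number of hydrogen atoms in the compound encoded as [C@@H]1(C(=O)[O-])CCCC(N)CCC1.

Hydrogens are implicit in SMILES; fill each atom to its normal valence:
  6 × C: 2 H each → 12
  2 × C: 1 H each → 2
  1 × C: no H
  1 × N: 2 H
  1 × O: no H
  1 × O (charge -1): no H
  Total hydrogens = 16.

16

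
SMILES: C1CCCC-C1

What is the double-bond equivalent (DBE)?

Molecular formula from the SMILES: C6H12.
DoU = (2C + 2 + N − H − X)/2 = (2·6 + 2 + 0 − 12 − 0)/2 = 2/2 = 1.
(Structurally: 1 ring(s) + 0 π bond(s) = 1.)

1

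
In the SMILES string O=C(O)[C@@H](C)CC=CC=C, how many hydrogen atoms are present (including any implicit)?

12

Hydrogens are implicit in SMILES; fill each atom to its normal valence:
  4 × C: 1 H each → 4
  2 × C: 2 H each → 4
  1 × C: 3 H
  1 × C: no H
  1 × O: 1 H
  1 × O: no H
  Total hydrogens = 12.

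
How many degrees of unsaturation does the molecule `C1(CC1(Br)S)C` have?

Molecular formula from the SMILES: C4H7BrS.
DoU = (2C + 2 + N − H − X)/2 = (2·4 + 2 + 0 − 7 − 1)/2 = 2/2 = 1.
(Structurally: 1 ring(s) + 0 π bond(s) = 1.)

1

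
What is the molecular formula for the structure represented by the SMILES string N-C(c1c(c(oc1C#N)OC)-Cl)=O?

Heavy atoms from the SMILES: 7 C, 1 Cl, 2 N, 3 O.
Implicit hydrogens by atom environment:
  4 × C (aromatic): no H
  2 × C: no H
  2 × O: no H
  1 × C: 3 H
  1 × Cl: no H
  1 × N: 2 H
  1 × N: no H
  1 × O (aromatic): no H
  Total hydrogens = 5.
Molecular formula: C7H5ClN2O3

C7H5ClN2O3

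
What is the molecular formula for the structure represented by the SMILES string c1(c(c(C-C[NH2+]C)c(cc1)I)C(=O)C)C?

Heavy atoms from the SMILES: 12 C, 1 I, 1 N, 1 O.
Implicit hydrogens by atom environment:
  4 × C (aromatic): no H
  3 × C: 3 H each → 9
  2 × C: 2 H each → 4
  2 × C (aromatic): 1 H each → 2
  1 × C: no H
  1 × I: no H
  1 × N (charge +1): 2 H
  1 × O: no H
  Total hydrogens = 17.
Net charge +1.
Molecular formula: C12H17INO+

C12H17INO+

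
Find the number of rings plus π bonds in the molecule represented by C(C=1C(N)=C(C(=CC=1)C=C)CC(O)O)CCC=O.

Molecular formula from the SMILES: C14H19NO3.
DoU = (2C + 2 + N − H − X)/2 = (2·14 + 2 + 1 − 19 − 0)/2 = 12/2 = 6.
(Structurally: 1 ring(s) + 5 π bond(s) = 6.)

6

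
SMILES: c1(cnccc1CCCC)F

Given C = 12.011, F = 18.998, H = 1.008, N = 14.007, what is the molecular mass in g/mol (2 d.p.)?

153.20

Molecular formula: C9H12FN.
M = 9×12.011 + 1×18.998 + 12×1.008 + 1×14.007 = 153.20 g/mol.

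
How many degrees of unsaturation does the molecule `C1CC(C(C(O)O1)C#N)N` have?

Molecular formula from the SMILES: C6H10N2O2.
DoU = (2C + 2 + N − H − X)/2 = (2·6 + 2 + 2 − 10 − 0)/2 = 6/2 = 3.
(Structurally: 1 ring(s) + 2 π bond(s) = 3.)

3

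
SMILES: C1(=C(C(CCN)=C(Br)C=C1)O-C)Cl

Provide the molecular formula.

C9H11BrClNO

Heavy atoms from the SMILES: 1 Br, 9 C, 1 Cl, 1 N, 1 O.
Implicit hydrogens by atom environment:
  4 × C (aromatic): no H
  2 × C: 2 H each → 4
  2 × C (aromatic): 1 H each → 2
  1 × Br: no H
  1 × C: 3 H
  1 × Cl: no H
  1 × N: 2 H
  1 × O: no H
  Total hydrogens = 11.
Molecular formula: C9H11BrClNO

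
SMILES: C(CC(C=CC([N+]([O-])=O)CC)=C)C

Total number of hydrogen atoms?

Hydrogens are implicit in SMILES; fill each atom to its normal valence:
  4 × C: 2 H each → 8
  3 × C: 1 H each → 3
  2 × C: 3 H each → 6
  1 × C: no H
  1 × N (charge +1): no H
  1 × O: no H
  1 × O (charge -1): no H
  Total hydrogens = 17.

17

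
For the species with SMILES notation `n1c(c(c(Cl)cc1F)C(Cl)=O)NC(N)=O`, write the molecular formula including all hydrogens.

C7H4Cl2FN3O2

Heavy atoms from the SMILES: 7 C, 2 Cl, 1 F, 3 N, 2 O.
Implicit hydrogens by atom environment:
  4 × C (aromatic): no H
  2 × C: no H
  2 × Cl: no H
  2 × O: no H
  1 × C (aromatic): 1 H
  1 × F: no H
  1 × N: 2 H
  1 × N: 1 H
  1 × N (aromatic): no H
  Total hydrogens = 4.
Molecular formula: C7H4Cl2FN3O2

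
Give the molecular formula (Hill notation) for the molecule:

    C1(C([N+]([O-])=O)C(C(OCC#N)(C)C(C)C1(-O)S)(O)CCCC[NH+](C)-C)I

Heavy atoms from the SMILES: 16 C, 1 I, 3 N, 5 O, 1 S.
Implicit hydrogens by atom environment:
  5 × C: 2 H each → 10
  4 × C: 3 H each → 12
  4 × C: no H
  3 × C: 1 H each → 3
  2 × O: 1 H each → 2
  2 × O: no H
  1 × I: no H
  1 × N (charge +1): 1 H
  1 × N: no H
  1 × N (charge +1): no H
  1 × O (charge -1): no H
  1 × S: 1 H
  Total hydrogens = 29.
Net charge +1.
Molecular formula: C16H29IN3O5S+

C16H29IN3O5S+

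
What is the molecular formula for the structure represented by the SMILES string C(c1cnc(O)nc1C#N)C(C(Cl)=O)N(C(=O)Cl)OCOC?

Heavy atoms from the SMILES: 11 C, 2 Cl, 4 N, 5 O.
Implicit hydrogens by atom environment:
  4 × O: no H
  3 × C (aromatic): no H
  3 × C: no H
  2 × C: 2 H each → 4
  2 × Cl: no H
  2 × N (aromatic): no H
  2 × N: no H
  1 × C: 3 H
  1 × C (aromatic): 1 H
  1 × C: 1 H
  1 × O: 1 H
  Total hydrogens = 10.
Molecular formula: C11H10Cl2N4O5

C11H10Cl2N4O5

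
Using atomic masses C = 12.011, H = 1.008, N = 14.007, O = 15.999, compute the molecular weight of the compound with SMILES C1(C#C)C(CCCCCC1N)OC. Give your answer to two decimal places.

Molecular formula: C11H19NO.
M = 11×12.011 + 19×1.008 + 1×14.007 + 1×15.999 = 181.28 g/mol.

181.28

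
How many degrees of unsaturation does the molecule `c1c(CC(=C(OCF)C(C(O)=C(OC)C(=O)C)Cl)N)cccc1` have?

Molecular formula from the SMILES: C16H19ClFNO4.
DoU = (2C + 2 + N − H − X)/2 = (2·16 + 2 + 1 − 19 − 2)/2 = 14/2 = 7.
(Structurally: 1 ring(s) + 6 π bond(s) = 7.)

7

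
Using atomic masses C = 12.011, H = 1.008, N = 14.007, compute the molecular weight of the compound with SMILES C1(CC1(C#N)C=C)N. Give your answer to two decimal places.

Molecular formula: C6H8N2.
M = 6×12.011 + 8×1.008 + 2×14.007 = 108.14 g/mol.

108.14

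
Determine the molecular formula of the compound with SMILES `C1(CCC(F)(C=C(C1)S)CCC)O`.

Heavy atoms from the SMILES: 10 C, 1 F, 1 O, 1 S.
Implicit hydrogens by atom environment:
  5 × C: 2 H each → 10
  2 × C: 1 H each → 2
  2 × C: no H
  1 × C: 3 H
  1 × F: no H
  1 × O: 1 H
  1 × S: 1 H
  Total hydrogens = 17.
Molecular formula: C10H17FOS

C10H17FOS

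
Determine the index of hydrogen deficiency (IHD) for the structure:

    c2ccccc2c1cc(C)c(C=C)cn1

9

Molecular formula from the SMILES: C14H13N.
DoU = (2C + 2 + N − H − X)/2 = (2·14 + 2 + 1 − 13 − 0)/2 = 18/2 = 9.
(Structurally: 2 ring(s) + 7 π bond(s) = 9.)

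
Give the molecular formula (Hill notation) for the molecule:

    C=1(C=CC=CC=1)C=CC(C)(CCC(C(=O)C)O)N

Heavy atoms from the SMILES: 15 C, 1 N, 2 O.
Implicit hydrogens by atom environment:
  5 × C (aromatic): 1 H each → 5
  3 × C: 1 H each → 3
  2 × C: 3 H each → 6
  2 × C: 2 H each → 4
  2 × C: no H
  1 × C (aromatic): no H
  1 × N: 2 H
  1 × O: 1 H
  1 × O: no H
  Total hydrogens = 21.
Molecular formula: C15H21NO2

C15H21NO2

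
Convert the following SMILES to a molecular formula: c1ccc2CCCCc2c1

C10H12

Heavy atoms from the SMILES: 10 C.
Implicit hydrogens by atom environment:
  4 × C: 2 H each → 8
  4 × C (aromatic): 1 H each → 4
  2 × C (aromatic): no H
  Total hydrogens = 12.
Molecular formula: C10H12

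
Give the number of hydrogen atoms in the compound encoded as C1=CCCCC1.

Hydrogens are implicit in SMILES; fill each atom to its normal valence:
  4 × C: 2 H each → 8
  2 × C: 1 H each → 2
  Total hydrogens = 10.

10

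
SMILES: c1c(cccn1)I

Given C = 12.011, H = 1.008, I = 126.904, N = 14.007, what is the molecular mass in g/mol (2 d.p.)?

205.00

Molecular formula: C5H4IN.
M = 5×12.011 + 4×1.008 + 1×126.904 + 1×14.007 = 205.00 g/mol.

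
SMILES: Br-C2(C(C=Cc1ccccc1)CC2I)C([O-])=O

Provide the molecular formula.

C13H11BrIO2-

Heavy atoms from the SMILES: 1 Br, 13 C, 1 I, 2 O.
Implicit hydrogens by atom environment:
  5 × C (aromatic): 1 H each → 5
  4 × C: 1 H each → 4
  2 × C: no H
  1 × Br: no H
  1 × C: 2 H
  1 × C (aromatic): no H
  1 × I: no H
  1 × O: no H
  1 × O (charge -1): no H
  Total hydrogens = 11.
Net charge -1.
Molecular formula: C13H11BrIO2-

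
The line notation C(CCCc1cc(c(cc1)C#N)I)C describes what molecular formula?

C12H14IN

Heavy atoms from the SMILES: 12 C, 1 I, 1 N.
Implicit hydrogens by atom environment:
  4 × C: 2 H each → 8
  3 × C (aromatic): 1 H each → 3
  3 × C (aromatic): no H
  1 × C: 3 H
  1 × C: no H
  1 × I: no H
  1 × N: no H
  Total hydrogens = 14.
Molecular formula: C12H14IN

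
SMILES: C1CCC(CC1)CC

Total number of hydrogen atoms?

16

Hydrogens are implicit in SMILES; fill each atom to its normal valence:
  6 × C: 2 H each → 12
  1 × C: 3 H
  1 × C: 1 H
  Total hydrogens = 16.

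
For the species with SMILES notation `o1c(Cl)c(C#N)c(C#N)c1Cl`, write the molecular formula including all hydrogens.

C6Cl2N2O

Heavy atoms from the SMILES: 6 C, 2 Cl, 2 N, 1 O.
Implicit hydrogens by atom environment:
  4 × C (aromatic): no H
  2 × C: no H
  2 × Cl: no H
  2 × N: no H
  1 × O (aromatic): no H
  Total hydrogens = 0.
Molecular formula: C6Cl2N2O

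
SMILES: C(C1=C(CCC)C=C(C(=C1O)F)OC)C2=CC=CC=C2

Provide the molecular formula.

Heavy atoms from the SMILES: 17 C, 1 F, 2 O.
Implicit hydrogens by atom environment:
  6 × C (aromatic): 1 H each → 6
  6 × C (aromatic): no H
  3 × C: 2 H each → 6
  2 × C: 3 H each → 6
  1 × F: no H
  1 × O: 1 H
  1 × O: no H
  Total hydrogens = 19.
Molecular formula: C17H19FO2

C17H19FO2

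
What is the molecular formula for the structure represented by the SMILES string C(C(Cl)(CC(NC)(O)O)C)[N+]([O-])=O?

C6H13ClN2O4

Heavy atoms from the SMILES: 6 C, 1 Cl, 2 N, 4 O.
Implicit hydrogens by atom environment:
  2 × C: 3 H each → 6
  2 × C: 2 H each → 4
  2 × C: no H
  2 × O: 1 H each → 2
  1 × Cl: no H
  1 × N: 1 H
  1 × N (charge +1): no H
  1 × O: no H
  1 × O (charge -1): no H
  Total hydrogens = 13.
Molecular formula: C6H13ClN2O4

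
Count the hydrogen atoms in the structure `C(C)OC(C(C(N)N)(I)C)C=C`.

Hydrogens are implicit in SMILES; fill each atom to its normal valence:
  3 × C: 1 H each → 3
  2 × C: 3 H each → 6
  2 × C: 2 H each → 4
  2 × N: 2 H each → 4
  1 × C: no H
  1 × I: no H
  1 × O: no H
  Total hydrogens = 17.

17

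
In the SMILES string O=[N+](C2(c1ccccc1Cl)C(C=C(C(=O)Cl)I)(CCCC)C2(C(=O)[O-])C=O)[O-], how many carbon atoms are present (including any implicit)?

18

The symbol for carbon appears 18 times in the SMILES. Lowercase c denotes aromatic carbon and counts toward C.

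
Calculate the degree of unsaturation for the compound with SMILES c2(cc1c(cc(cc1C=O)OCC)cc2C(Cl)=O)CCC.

Molecular formula from the SMILES: C17H17ClO3.
DoU = (2C + 2 + N − H − X)/2 = (2·17 + 2 + 0 − 17 − 1)/2 = 18/2 = 9.
(Structurally: 2 ring(s) + 7 π bond(s) = 9.)

9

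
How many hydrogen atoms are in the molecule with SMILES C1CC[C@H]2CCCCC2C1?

Hydrogens are implicit in SMILES; fill each atom to its normal valence:
  8 × C: 2 H each → 16
  2 × C: 1 H each → 2
  Total hydrogens = 18.

18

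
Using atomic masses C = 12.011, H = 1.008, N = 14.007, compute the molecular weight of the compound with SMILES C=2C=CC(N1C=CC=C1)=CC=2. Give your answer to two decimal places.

143.19

Molecular formula: C10H9N.
M = 10×12.011 + 9×1.008 + 1×14.007 = 143.19 g/mol.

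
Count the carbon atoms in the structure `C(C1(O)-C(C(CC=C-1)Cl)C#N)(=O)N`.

8

The symbol for carbon appears 8 times in the SMILES. (Cl is a single chlorine, not C + l.)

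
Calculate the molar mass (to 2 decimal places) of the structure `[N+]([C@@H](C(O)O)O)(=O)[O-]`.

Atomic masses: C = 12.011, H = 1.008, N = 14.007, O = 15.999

123.06

Molecular formula: C2H5NO5.
M = 2×12.011 + 5×1.008 + 1×14.007 + 5×15.999 = 123.06 g/mol.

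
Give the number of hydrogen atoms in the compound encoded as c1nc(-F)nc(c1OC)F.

4

Hydrogens are implicit in SMILES; fill each atom to its normal valence:
  3 × C (aromatic): no H
  2 × F: no H
  2 × N (aromatic): no H
  1 × C: 3 H
  1 × C (aromatic): 1 H
  1 × O: no H
  Total hydrogens = 4.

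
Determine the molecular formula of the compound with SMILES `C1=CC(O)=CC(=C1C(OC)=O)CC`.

Heavy atoms from the SMILES: 10 C, 3 O.
Implicit hydrogens by atom environment:
  3 × C (aromatic): 1 H each → 3
  3 × C (aromatic): no H
  2 × C: 3 H each → 6
  2 × O: no H
  1 × C: 2 H
  1 × C: no H
  1 × O: 1 H
  Total hydrogens = 12.
Molecular formula: C10H12O3

C10H12O3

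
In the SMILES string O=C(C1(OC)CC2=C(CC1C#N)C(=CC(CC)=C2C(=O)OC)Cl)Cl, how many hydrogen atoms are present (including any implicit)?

17

Hydrogens are implicit in SMILES; fill each atom to its normal valence:
  5 × C (aromatic): no H
  4 × C: no H
  4 × O: no H
  3 × C: 3 H each → 9
  3 × C: 2 H each → 6
  2 × Cl: no H
  1 × C (aromatic): 1 H
  1 × C: 1 H
  1 × N: no H
  Total hydrogens = 17.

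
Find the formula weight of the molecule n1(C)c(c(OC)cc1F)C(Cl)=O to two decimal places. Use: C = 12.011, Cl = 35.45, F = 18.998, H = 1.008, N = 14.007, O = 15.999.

191.59

Molecular formula: C7H7ClFNO2.
M = 7×12.011 + 1×35.45 + 1×18.998 + 7×1.008 + 1×14.007 + 2×15.999 = 191.59 g/mol.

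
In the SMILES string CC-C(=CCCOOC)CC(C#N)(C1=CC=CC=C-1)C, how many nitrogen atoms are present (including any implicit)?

1

The symbol for nitrogen appears 1 time in the SMILES.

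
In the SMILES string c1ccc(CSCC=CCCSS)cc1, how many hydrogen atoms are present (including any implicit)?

16

Hydrogens are implicit in SMILES; fill each atom to its normal valence:
  5 × C (aromatic): 1 H each → 5
  4 × C: 2 H each → 8
  2 × C: 1 H each → 2
  2 × S: no H
  1 × C (aromatic): no H
  1 × S: 1 H
  Total hydrogens = 16.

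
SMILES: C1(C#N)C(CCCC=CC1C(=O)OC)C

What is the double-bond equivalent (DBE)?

5

Molecular formula from the SMILES: C12H17NO2.
DoU = (2C + 2 + N − H − X)/2 = (2·12 + 2 + 1 − 17 − 0)/2 = 10/2 = 5.
(Structurally: 1 ring(s) + 4 π bond(s) = 5.)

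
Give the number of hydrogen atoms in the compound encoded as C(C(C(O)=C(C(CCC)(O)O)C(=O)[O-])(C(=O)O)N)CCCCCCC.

Hydrogens are implicit in SMILES; fill each atom to its normal valence:
  9 × C: 2 H each → 18
  6 × C: no H
  4 × O: 1 H each → 4
  2 × C: 3 H each → 6
  2 × O: no H
  1 × N: 2 H
  1 × O (charge -1): no H
  Total hydrogens = 30.

30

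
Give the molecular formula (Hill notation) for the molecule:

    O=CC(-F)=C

C3H3FO

Heavy atoms from the SMILES: 3 C, 1 F, 1 O.
Implicit hydrogens by atom environment:
  1 × C: 2 H
  1 × C: 1 H
  1 × C: no H
  1 × F: no H
  1 × O: no H
  Total hydrogens = 3.
Molecular formula: C3H3FO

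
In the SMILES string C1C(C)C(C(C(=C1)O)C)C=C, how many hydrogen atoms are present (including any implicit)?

16

Hydrogens are implicit in SMILES; fill each atom to its normal valence:
  5 × C: 1 H each → 5
  2 × C: 3 H each → 6
  2 × C: 2 H each → 4
  1 × C: no H
  1 × O: 1 H
  Total hydrogens = 16.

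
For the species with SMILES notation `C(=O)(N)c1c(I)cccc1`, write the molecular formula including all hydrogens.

Heavy atoms from the SMILES: 7 C, 1 I, 1 N, 1 O.
Implicit hydrogens by atom environment:
  4 × C (aromatic): 1 H each → 4
  2 × C (aromatic): no H
  1 × C: no H
  1 × I: no H
  1 × N: 2 H
  1 × O: no H
  Total hydrogens = 6.
Molecular formula: C7H6INO

C7H6INO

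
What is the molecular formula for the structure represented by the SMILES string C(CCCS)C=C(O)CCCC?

C10H20OS

Heavy atoms from the SMILES: 10 C, 1 O, 1 S.
Implicit hydrogens by atom environment:
  7 × C: 2 H each → 14
  1 × C: 3 H
  1 × C: 1 H
  1 × C: no H
  1 × O: 1 H
  1 × S: 1 H
  Total hydrogens = 20.
Molecular formula: C10H20OS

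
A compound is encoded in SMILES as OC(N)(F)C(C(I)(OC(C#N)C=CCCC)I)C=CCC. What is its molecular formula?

Heavy atoms from the SMILES: 14 C, 1 F, 2 I, 2 N, 2 O.
Implicit hydrogens by atom environment:
  6 × C: 1 H each → 6
  3 × C: 2 H each → 6
  3 × C: no H
  2 × C: 3 H each → 6
  2 × I: no H
  1 × F: no H
  1 × N: 2 H
  1 × N: no H
  1 × O: 1 H
  1 × O: no H
  Total hydrogens = 21.
Molecular formula: C14H21FI2N2O2

C14H21FI2N2O2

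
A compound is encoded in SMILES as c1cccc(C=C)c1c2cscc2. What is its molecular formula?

Heavy atoms from the SMILES: 12 C, 1 S.
Implicit hydrogens by atom environment:
  7 × C (aromatic): 1 H each → 7
  3 × C (aromatic): no H
  1 × C: 2 H
  1 × C: 1 H
  1 × S (aromatic): no H
  Total hydrogens = 10.
Molecular formula: C12H10S

C12H10S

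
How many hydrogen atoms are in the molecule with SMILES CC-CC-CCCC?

Hydrogens are implicit in SMILES; fill each atom to its normal valence:
  6 × C: 2 H each → 12
  2 × C: 3 H each → 6
  Total hydrogens = 18.

18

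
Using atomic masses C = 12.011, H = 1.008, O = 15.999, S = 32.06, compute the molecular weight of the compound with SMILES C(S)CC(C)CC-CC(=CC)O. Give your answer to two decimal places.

188.33

Molecular formula: C10H20OS.
M = 10×12.011 + 20×1.008 + 1×15.999 + 1×32.06 = 188.33 g/mol.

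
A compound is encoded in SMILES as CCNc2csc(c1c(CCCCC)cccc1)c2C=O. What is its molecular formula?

C18H23NOS

Heavy atoms from the SMILES: 18 C, 1 N, 1 O, 1 S.
Implicit hydrogens by atom environment:
  5 × C: 2 H each → 10
  5 × C (aromatic): 1 H each → 5
  5 × C (aromatic): no H
  2 × C: 3 H each → 6
  1 × C: 1 H
  1 × N: 1 H
  1 × O: no H
  1 × S (aromatic): no H
  Total hydrogens = 23.
Molecular formula: C18H23NOS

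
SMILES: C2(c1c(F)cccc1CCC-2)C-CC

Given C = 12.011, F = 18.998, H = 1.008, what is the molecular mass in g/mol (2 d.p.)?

192.28

Molecular formula: C13H17F.
M = 13×12.011 + 1×18.998 + 17×1.008 = 192.28 g/mol.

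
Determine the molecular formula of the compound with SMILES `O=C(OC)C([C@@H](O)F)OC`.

Heavy atoms from the SMILES: 5 C, 1 F, 4 O.
Implicit hydrogens by atom environment:
  3 × O: no H
  2 × C: 3 H each → 6
  2 × C: 1 H each → 2
  1 × C: no H
  1 × F: no H
  1 × O: 1 H
  Total hydrogens = 9.
Molecular formula: C5H9FO4

C5H9FO4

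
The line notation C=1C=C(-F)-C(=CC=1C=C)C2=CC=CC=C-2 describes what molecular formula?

C14H11F

Heavy atoms from the SMILES: 14 C, 1 F.
Implicit hydrogens by atom environment:
  8 × C (aromatic): 1 H each → 8
  4 × C (aromatic): no H
  1 × C: 2 H
  1 × C: 1 H
  1 × F: no H
  Total hydrogens = 11.
Molecular formula: C14H11F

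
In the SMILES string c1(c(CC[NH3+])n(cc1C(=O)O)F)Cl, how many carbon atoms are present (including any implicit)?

The symbol for carbon appears 7 times in the SMILES. Lowercase c denotes aromatic carbon and counts toward C.

7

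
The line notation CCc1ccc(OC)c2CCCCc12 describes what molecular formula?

Heavy atoms from the SMILES: 13 C, 1 O.
Implicit hydrogens by atom environment:
  5 × C: 2 H each → 10
  4 × C (aromatic): no H
  2 × C: 3 H each → 6
  2 × C (aromatic): 1 H each → 2
  1 × O: no H
  Total hydrogens = 18.
Molecular formula: C13H18O

C13H18O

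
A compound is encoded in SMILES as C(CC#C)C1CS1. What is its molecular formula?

C6H8S

Heavy atoms from the SMILES: 6 C, 1 S.
Implicit hydrogens by atom environment:
  3 × C: 2 H each → 6
  2 × C: 1 H each → 2
  1 × C: no H
  1 × S: no H
  Total hydrogens = 8.
Molecular formula: C6H8S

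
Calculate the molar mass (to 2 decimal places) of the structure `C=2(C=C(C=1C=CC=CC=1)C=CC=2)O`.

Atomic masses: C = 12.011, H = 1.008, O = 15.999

170.21

Molecular formula: C12H10O.
M = 12×12.011 + 10×1.008 + 1×15.999 = 170.21 g/mol.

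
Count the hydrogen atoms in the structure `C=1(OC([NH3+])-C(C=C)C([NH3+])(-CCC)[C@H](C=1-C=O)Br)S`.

21

Hydrogens are implicit in SMILES; fill each atom to its normal valence:
  5 × C: 1 H each → 5
  3 × C: 2 H each → 6
  3 × C: no H
  2 × N (charge +1): 3 H each → 6
  2 × O: no H
  1 × Br: no H
  1 × C: 3 H
  1 × S: 1 H
  Total hydrogens = 21.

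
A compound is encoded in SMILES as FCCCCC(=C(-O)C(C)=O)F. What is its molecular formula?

C8H12F2O2

Heavy atoms from the SMILES: 8 C, 2 F, 2 O.
Implicit hydrogens by atom environment:
  4 × C: 2 H each → 8
  3 × C: no H
  2 × F: no H
  1 × C: 3 H
  1 × O: 1 H
  1 × O: no H
  Total hydrogens = 12.
Molecular formula: C8H12F2O2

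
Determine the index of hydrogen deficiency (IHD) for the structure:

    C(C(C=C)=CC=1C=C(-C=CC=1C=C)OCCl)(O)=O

8

Molecular formula from the SMILES: C14H13ClO3.
DoU = (2C + 2 + N − H − X)/2 = (2·14 + 2 + 0 − 13 − 1)/2 = 16/2 = 8.
(Structurally: 1 ring(s) + 7 π bond(s) = 8.)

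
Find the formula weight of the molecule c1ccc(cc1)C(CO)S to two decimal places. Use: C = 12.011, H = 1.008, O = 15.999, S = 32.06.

Molecular formula: C8H10OS.
M = 8×12.011 + 10×1.008 + 1×15.999 + 1×32.06 = 154.23 g/mol.

154.23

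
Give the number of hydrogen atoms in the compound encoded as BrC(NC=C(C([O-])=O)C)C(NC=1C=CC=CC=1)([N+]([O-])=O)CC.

Hydrogens are implicit in SMILES; fill each atom to its normal valence:
  5 × C (aromatic): 1 H each → 5
  3 × C: no H
  2 × C: 3 H each → 6
  2 × C: 1 H each → 2
  2 × N: 1 H each → 2
  2 × O: no H
  2 × O (charge -1): no H
  1 × Br: no H
  1 × C: 2 H
  1 × C (aromatic): no H
  1 × N (charge +1): no H
  Total hydrogens = 17.

17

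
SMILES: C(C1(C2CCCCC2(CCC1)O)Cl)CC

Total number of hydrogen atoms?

23

Hydrogens are implicit in SMILES; fill each atom to its normal valence:
  9 × C: 2 H each → 18
  2 × C: no H
  1 × C: 3 H
  1 × C: 1 H
  1 × Cl: no H
  1 × O: 1 H
  Total hydrogens = 23.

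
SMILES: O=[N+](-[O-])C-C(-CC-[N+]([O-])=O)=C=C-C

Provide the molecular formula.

C7H10N2O4

Heavy atoms from the SMILES: 7 C, 2 N, 4 O.
Implicit hydrogens by atom environment:
  3 × C: 2 H each → 6
  2 × C: no H
  2 × N (charge +1): no H
  2 × O: no H
  2 × O (charge -1): no H
  1 × C: 3 H
  1 × C: 1 H
  Total hydrogens = 10.
Molecular formula: C7H10N2O4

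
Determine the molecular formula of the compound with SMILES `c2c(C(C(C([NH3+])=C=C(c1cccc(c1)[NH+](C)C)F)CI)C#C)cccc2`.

Heavy atoms from the SMILES: 22 C, 1 F, 1 I, 2 N.
Implicit hydrogens by atom environment:
  9 × C (aromatic): 1 H each → 9
  4 × C: no H
  3 × C: 1 H each → 3
  3 × C (aromatic): no H
  2 × C: 3 H each → 6
  1 × C: 2 H
  1 × F: no H
  1 × I: no H
  1 × N (charge +1): 3 H
  1 × N (charge +1): 1 H
  Total hydrogens = 24.
Net charge +2.
Molecular formula: [C22H24FIN2]2+

[C22H24FIN2]2+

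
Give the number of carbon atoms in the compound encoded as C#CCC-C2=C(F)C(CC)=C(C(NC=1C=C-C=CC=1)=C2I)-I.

18

The symbol for carbon appears 18 times in the SMILES.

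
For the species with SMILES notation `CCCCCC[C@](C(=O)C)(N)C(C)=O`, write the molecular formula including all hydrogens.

Heavy atoms from the SMILES: 11 C, 1 N, 2 O.
Implicit hydrogens by atom environment:
  5 × C: 2 H each → 10
  3 × C: 3 H each → 9
  3 × C: no H
  2 × O: no H
  1 × N: 2 H
  Total hydrogens = 21.
Molecular formula: C11H21NO2

C11H21NO2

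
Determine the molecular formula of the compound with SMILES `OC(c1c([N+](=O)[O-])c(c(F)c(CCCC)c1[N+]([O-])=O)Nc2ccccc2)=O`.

Heavy atoms from the SMILES: 17 C, 1 F, 3 N, 6 O.
Implicit hydrogens by atom environment:
  7 × C (aromatic): no H
  5 × C (aromatic): 1 H each → 5
  3 × C: 2 H each → 6
  3 × O: no H
  2 × N (charge +1): no H
  2 × O (charge -1): no H
  1 × C: 3 H
  1 × C: no H
  1 × F: no H
  1 × N: 1 H
  1 × O: 1 H
  Total hydrogens = 16.
Molecular formula: C17H16FN3O6

C17H16FN3O6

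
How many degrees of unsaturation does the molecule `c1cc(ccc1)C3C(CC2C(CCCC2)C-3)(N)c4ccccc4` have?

10

Molecular formula from the SMILES: C22H27N.
DoU = (2C + 2 + N − H − X)/2 = (2·22 + 2 + 1 − 27 − 0)/2 = 20/2 = 10.
(Structurally: 4 ring(s) + 6 π bond(s) = 10.)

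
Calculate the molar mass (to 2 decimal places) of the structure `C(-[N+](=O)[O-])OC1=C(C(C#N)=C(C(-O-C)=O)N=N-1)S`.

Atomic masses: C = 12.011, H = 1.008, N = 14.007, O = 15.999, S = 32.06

Molecular formula: C8H6N4O5S.
M = 8×12.011 + 6×1.008 + 4×14.007 + 5×15.999 + 1×32.06 = 270.22 g/mol.

270.22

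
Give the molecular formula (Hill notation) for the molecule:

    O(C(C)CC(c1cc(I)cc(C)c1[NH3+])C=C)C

Heavy atoms from the SMILES: 14 C, 1 I, 1 N, 1 O.
Implicit hydrogens by atom environment:
  4 × C (aromatic): no H
  3 × C: 3 H each → 9
  3 × C: 1 H each → 3
  2 × C: 2 H each → 4
  2 × C (aromatic): 1 H each → 2
  1 × I: no H
  1 × N (charge +1): 3 H
  1 × O: no H
  Total hydrogens = 21.
Net charge +1.
Molecular formula: C14H21INO+

C14H21INO+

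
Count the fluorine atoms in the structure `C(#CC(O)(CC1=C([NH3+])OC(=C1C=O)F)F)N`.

2

The symbol for fluorine appears 2 times in the SMILES.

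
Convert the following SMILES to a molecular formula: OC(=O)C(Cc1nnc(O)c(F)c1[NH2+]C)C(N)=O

C9H12FN4O4+

Heavy atoms from the SMILES: 9 C, 1 F, 4 N, 4 O.
Implicit hydrogens by atom environment:
  4 × C (aromatic): no H
  2 × C: no H
  2 × N (aromatic): no H
  2 × O: 1 H each → 2
  2 × O: no H
  1 × C: 3 H
  1 × C: 2 H
  1 × C: 1 H
  1 × F: no H
  1 × N (charge +1): 2 H
  1 × N: 2 H
  Total hydrogens = 12.
Net charge +1.
Molecular formula: C9H12FN4O4+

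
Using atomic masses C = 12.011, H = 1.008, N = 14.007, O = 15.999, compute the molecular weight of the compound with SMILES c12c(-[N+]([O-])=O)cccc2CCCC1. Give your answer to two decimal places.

Molecular formula: C10H11NO2.
M = 10×12.011 + 11×1.008 + 1×14.007 + 2×15.999 = 177.20 g/mol.

177.20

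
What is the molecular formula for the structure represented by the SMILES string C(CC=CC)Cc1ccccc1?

Heavy atoms from the SMILES: 12 C.
Implicit hydrogens by atom environment:
  5 × C (aromatic): 1 H each → 5
  3 × C: 2 H each → 6
  2 × C: 1 H each → 2
  1 × C: 3 H
  1 × C (aromatic): no H
  Total hydrogens = 16.
Molecular formula: C12H16

C12H16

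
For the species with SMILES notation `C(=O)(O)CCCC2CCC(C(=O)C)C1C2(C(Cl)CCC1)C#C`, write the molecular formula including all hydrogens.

Heavy atoms from the SMILES: 18 C, 1 Cl, 3 O.
Implicit hydrogens by atom environment:
  8 × C: 2 H each → 16
  5 × C: 1 H each → 5
  4 × C: no H
  2 × O: no H
  1 × C: 3 H
  1 × Cl: no H
  1 × O: 1 H
  Total hydrogens = 25.
Molecular formula: C18H25ClO3

C18H25ClO3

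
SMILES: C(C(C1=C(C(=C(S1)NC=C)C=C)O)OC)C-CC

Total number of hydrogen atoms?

Hydrogens are implicit in SMILES; fill each atom to its normal valence:
  5 × C: 2 H each → 10
  4 × C (aromatic): no H
  3 × C: 1 H each → 3
  2 × C: 3 H each → 6
  1 × N: 1 H
  1 × O: 1 H
  1 × O: no H
  1 × S (aromatic): no H
  Total hydrogens = 21.

21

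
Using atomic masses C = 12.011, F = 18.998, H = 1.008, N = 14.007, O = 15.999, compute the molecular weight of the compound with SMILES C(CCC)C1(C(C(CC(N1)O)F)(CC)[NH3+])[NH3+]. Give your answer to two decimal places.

Molecular formula: [C11H26FN3O]2+.
M = 11×12.011 + 1×18.998 + 26×1.008 + 3×14.007 + 1×15.999 = 235.35 g/mol.

235.35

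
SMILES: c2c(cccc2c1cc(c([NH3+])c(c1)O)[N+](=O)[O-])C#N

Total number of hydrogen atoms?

10

Hydrogens are implicit in SMILES; fill each atom to its normal valence:
  6 × C (aromatic): 1 H each → 6
  6 × C (aromatic): no H
  1 × C: no H
  1 × N (charge +1): 3 H
  1 × N: no H
  1 × N (charge +1): no H
  1 × O: 1 H
  1 × O: no H
  1 × O (charge -1): no H
  Total hydrogens = 10.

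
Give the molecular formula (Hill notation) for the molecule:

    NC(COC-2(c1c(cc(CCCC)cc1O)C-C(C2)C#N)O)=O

C17H22N2O4

Heavy atoms from the SMILES: 17 C, 2 N, 4 O.
Implicit hydrogens by atom environment:
  6 × C: 2 H each → 12
  4 × C (aromatic): no H
  3 × C: no H
  2 × C (aromatic): 1 H each → 2
  2 × O: 1 H each → 2
  2 × O: no H
  1 × C: 3 H
  1 × C: 1 H
  1 × N: 2 H
  1 × N: no H
  Total hydrogens = 22.
Molecular formula: C17H22N2O4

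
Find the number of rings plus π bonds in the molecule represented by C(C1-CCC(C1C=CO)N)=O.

3

Molecular formula from the SMILES: C8H13NO2.
DoU = (2C + 2 + N − H − X)/2 = (2·8 + 2 + 1 − 13 − 0)/2 = 6/2 = 3.
(Structurally: 1 ring(s) + 2 π bond(s) = 3.)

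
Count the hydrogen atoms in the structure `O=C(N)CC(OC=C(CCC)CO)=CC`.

Hydrogens are implicit in SMILES; fill each atom to its normal valence:
  4 × C: 2 H each → 8
  3 × C: no H
  2 × C: 3 H each → 6
  2 × C: 1 H each → 2
  2 × O: no H
  1 × N: 2 H
  1 × O: 1 H
  Total hydrogens = 19.

19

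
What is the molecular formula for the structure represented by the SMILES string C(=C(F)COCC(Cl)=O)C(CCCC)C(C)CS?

C13H22ClFO2S

Heavy atoms from the SMILES: 13 C, 1 Cl, 1 F, 2 O, 1 S.
Implicit hydrogens by atom environment:
  6 × C: 2 H each → 12
  3 × C: 1 H each → 3
  2 × C: 3 H each → 6
  2 × C: no H
  2 × O: no H
  1 × Cl: no H
  1 × F: no H
  1 × S: 1 H
  Total hydrogens = 22.
Molecular formula: C13H22ClFO2S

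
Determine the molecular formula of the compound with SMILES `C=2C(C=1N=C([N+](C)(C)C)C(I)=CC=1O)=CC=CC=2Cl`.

Heavy atoms from the SMILES: 14 C, 1 Cl, 1 I, 2 N, 1 O.
Implicit hydrogens by atom environment:
  6 × C (aromatic): no H
  5 × C (aromatic): 1 H each → 5
  3 × C: 3 H each → 9
  1 × Cl: no H
  1 × I: no H
  1 × N (aromatic): no H
  1 × N (charge +1): no H
  1 × O: 1 H
  Total hydrogens = 15.
Net charge +1.
Molecular formula: C14H15ClIN2O+

C14H15ClIN2O+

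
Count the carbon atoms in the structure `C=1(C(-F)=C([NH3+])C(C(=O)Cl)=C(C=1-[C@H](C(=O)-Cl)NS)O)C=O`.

The symbol for carbon appears 10 times in the SMILES. (Cl is a single chlorine, not C + l.)

10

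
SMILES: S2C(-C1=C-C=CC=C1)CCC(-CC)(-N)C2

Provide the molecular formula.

Heavy atoms from the SMILES: 13 C, 1 N, 1 S.
Implicit hydrogens by atom environment:
  5 × C (aromatic): 1 H each → 5
  4 × C: 2 H each → 8
  1 × C: 3 H
  1 × C: 1 H
  1 × C: no H
  1 × C (aromatic): no H
  1 × N: 2 H
  1 × S: no H
  Total hydrogens = 19.
Molecular formula: C13H19NS

C13H19NS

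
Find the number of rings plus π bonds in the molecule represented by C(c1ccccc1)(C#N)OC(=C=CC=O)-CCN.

9

Molecular formula from the SMILES: C14H14N2O2.
DoU = (2C + 2 + N − H − X)/2 = (2·14 + 2 + 2 − 14 − 0)/2 = 18/2 = 9.
(Structurally: 1 ring(s) + 8 π bond(s) = 9.)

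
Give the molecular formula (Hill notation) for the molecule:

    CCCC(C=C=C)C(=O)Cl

C8H11ClO

Heavy atoms from the SMILES: 8 C, 1 Cl, 1 O.
Implicit hydrogens by atom environment:
  3 × C: 2 H each → 6
  2 × C: 1 H each → 2
  2 × C: no H
  1 × C: 3 H
  1 × Cl: no H
  1 × O: no H
  Total hydrogens = 11.
Molecular formula: C8H11ClO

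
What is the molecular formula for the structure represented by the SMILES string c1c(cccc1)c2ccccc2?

C12H10

Heavy atoms from the SMILES: 12 C.
Implicit hydrogens by atom environment:
  10 × C (aromatic): 1 H each → 10
  2 × C (aromatic): no H
  Total hydrogens = 10.
Molecular formula: C12H10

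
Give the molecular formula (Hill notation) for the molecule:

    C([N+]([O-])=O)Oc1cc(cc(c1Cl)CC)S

Heavy atoms from the SMILES: 9 C, 1 Cl, 1 N, 3 O, 1 S.
Implicit hydrogens by atom environment:
  4 × C (aromatic): no H
  2 × C: 2 H each → 4
  2 × C (aromatic): 1 H each → 2
  2 × O: no H
  1 × C: 3 H
  1 × Cl: no H
  1 × N (charge +1): no H
  1 × O (charge -1): no H
  1 × S: 1 H
  Total hydrogens = 10.
Molecular formula: C9H10ClNO3S

C9H10ClNO3S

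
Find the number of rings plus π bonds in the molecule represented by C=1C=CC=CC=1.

4

Molecular formula from the SMILES: C6H6.
DoU = (2C + 2 + N − H − X)/2 = (2·6 + 2 + 0 − 6 − 0)/2 = 8/2 = 4.
(Structurally: 1 ring(s) + 3 π bond(s) = 4.)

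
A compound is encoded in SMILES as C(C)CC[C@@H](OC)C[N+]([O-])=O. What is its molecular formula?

Heavy atoms from the SMILES: 7 C, 1 N, 3 O.
Implicit hydrogens by atom environment:
  4 × C: 2 H each → 8
  2 × C: 3 H each → 6
  2 × O: no H
  1 × C: 1 H
  1 × N (charge +1): no H
  1 × O (charge -1): no H
  Total hydrogens = 15.
Molecular formula: C7H15NO3

C7H15NO3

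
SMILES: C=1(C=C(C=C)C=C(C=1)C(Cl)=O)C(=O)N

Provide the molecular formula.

Heavy atoms from the SMILES: 10 C, 1 Cl, 1 N, 2 O.
Implicit hydrogens by atom environment:
  3 × C (aromatic): 1 H each → 3
  3 × C (aromatic): no H
  2 × C: no H
  2 × O: no H
  1 × C: 2 H
  1 × C: 1 H
  1 × Cl: no H
  1 × N: 2 H
  Total hydrogens = 8.
Molecular formula: C10H8ClNO2

C10H8ClNO2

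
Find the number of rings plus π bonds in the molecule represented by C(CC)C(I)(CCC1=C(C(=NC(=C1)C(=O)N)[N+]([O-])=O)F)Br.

6

Molecular formula from the SMILES: C12H14BrFIN3O3.
DoU = (2C + 2 + N − H − X)/2 = (2·12 + 2 + 3 − 14 − 3)/2 = 12/2 = 6.
(Structurally: 1 ring(s) + 5 π bond(s) = 6.)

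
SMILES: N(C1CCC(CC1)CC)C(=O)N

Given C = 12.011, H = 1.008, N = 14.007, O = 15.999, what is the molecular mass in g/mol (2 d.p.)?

170.26

Molecular formula: C9H18N2O.
M = 9×12.011 + 18×1.008 + 2×14.007 + 1×15.999 = 170.26 g/mol.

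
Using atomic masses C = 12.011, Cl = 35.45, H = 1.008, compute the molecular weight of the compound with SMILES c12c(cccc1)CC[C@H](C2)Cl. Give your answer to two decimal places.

Molecular formula: C10H11Cl.
M = 10×12.011 + 1×35.45 + 11×1.008 = 166.65 g/mol.

166.65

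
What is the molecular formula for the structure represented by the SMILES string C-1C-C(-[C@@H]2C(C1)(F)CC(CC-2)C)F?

Heavy atoms from the SMILES: 11 C, 2 F.
Implicit hydrogens by atom environment:
  6 × C: 2 H each → 12
  3 × C: 1 H each → 3
  2 × F: no H
  1 × C: 3 H
  1 × C: no H
  Total hydrogens = 18.
Molecular formula: C11H18F2

C11H18F2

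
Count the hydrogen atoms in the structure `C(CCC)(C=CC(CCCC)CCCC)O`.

30

Hydrogens are implicit in SMILES; fill each atom to its normal valence:
  8 × C: 2 H each → 16
  4 × C: 1 H each → 4
  3 × C: 3 H each → 9
  1 × O: 1 H
  Total hydrogens = 30.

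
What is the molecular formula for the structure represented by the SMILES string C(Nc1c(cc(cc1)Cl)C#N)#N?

C8H4ClN3

Heavy atoms from the SMILES: 8 C, 1 Cl, 3 N.
Implicit hydrogens by atom environment:
  3 × C (aromatic): 1 H each → 3
  3 × C (aromatic): no H
  2 × C: no H
  2 × N: no H
  1 × Cl: no H
  1 × N: 1 H
  Total hydrogens = 4.
Molecular formula: C8H4ClN3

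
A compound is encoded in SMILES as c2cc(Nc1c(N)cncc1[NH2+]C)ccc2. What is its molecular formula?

Heavy atoms from the SMILES: 12 C, 4 N.
Implicit hydrogens by atom environment:
  7 × C (aromatic): 1 H each → 7
  4 × C (aromatic): no H
  1 × C: 3 H
  1 × N (charge +1): 2 H
  1 × N: 2 H
  1 × N: 1 H
  1 × N (aromatic): no H
  Total hydrogens = 15.
Net charge +1.
Molecular formula: C12H15N4+

C12H15N4+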